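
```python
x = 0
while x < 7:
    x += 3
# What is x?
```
Trace:
  x=0
  x=3
  x=6
  x=9

Final answer: 9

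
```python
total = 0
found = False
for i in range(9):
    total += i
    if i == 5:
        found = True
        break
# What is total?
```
Trace:
  total=0
  total=0, found=False
  total=0, found=False, i=0
  total=1, found=False, i=1
  total=3, found=False, i=2
  total=6, found=False, i=3
  total=10, found=False, i=4
  total=15, found=True, i=5

Final answer: 15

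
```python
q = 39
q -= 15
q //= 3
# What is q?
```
Trace:
  q=39
  q=24
  q=8

Final answer: 8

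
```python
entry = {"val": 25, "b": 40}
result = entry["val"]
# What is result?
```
Trace:
  entry={'val': 25, 'b': 40}
  entry={'val': 25, 'b': 40}, result=25

Final answer: 25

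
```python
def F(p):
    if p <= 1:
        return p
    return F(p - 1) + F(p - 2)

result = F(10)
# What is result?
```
Call trace (a repeated sub-call is expanded the first time; later identical calls just restate its return value):
F(p=10)
  F(p=9)
    F(p=8)
      F(p=7)
        F(p=6)
          F(p=5)
            F(p=4)
              F(p=3)
                F(p=2)
                  F(p=1)
                  -> return 1
                  F(p=0)
                  -> return 0
                -> return 1
                F(p=1)
                -> return 1
              -> return 2
              F(p=2) -> return 1  (same call as traced above)
            -> return 3
            F(p=3) -> return 2  (same call as traced above)
          -> return 5
          F(p=4) -> return 3  (same call as traced above)
        -> return 8
        F(p=5) -> return 5  (same call as traced above)
      -> return 13
      F(p=6) -> return 8  (same call as traced above)
    -> return 21
    F(p=7) -> return 13  (same call as traced above)
  -> return 34
  F(p=8) -> return 21  (same call as traced above)
-> return 55

Final answer: 55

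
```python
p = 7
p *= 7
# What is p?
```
Trace:
  p=7
  p=49

Final answer: 49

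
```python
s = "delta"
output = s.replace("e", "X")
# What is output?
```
Trace:
  s='delta'
  s='delta', output='dXlta'

Final answer: 'dXlta'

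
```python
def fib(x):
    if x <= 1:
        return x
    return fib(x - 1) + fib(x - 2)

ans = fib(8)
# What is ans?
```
Call trace (a repeated sub-call is expanded the first time; later identical calls just restate its return value):
fib(x=8)
  fib(x=7)
    fib(x=6)
      fib(x=5)
        fib(x=4)
          fib(x=3)
            fib(x=2)
              fib(x=1)
              -> return 1
              fib(x=0)
              -> return 0
            -> return 1
            fib(x=1)
            -> return 1
          -> return 2
          fib(x=2) -> return 1  (same call as traced above)
        -> return 3
        fib(x=3) -> return 2  (same call as traced above)
      -> return 5
      fib(x=4) -> return 3  (same call as traced above)
    -> return 8
    fib(x=5) -> return 5  (same call as traced above)
  -> return 13
  fib(x=6) -> return 8  (same call as traced above)
-> return 21

Final answer: 21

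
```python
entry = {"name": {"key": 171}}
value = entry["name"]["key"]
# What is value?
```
Trace:
  entry={'name': {'key': 171}}
  entry={'name': {'key': 171}}, value=171

Final answer: 171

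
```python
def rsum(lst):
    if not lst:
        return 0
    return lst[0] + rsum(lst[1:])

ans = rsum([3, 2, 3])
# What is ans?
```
Call trace:
rsum(lst=[3, 2, 3])
  rsum(lst=[2, 3])
    rsum(lst=[3])
      rsum(lst=[])
      -> return 0
    -> return 3
  -> return 5
-> return 8

Final answer: 8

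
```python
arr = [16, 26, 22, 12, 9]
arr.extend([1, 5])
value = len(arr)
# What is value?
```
Trace:
  arr=[16, 26, 22, 12, 9]
  arr=[16, 26, 22, 12, 9, 1, 5]
  arr=[16, 26, 22, 12, 9, 1, 5], value=7

Final answer: 7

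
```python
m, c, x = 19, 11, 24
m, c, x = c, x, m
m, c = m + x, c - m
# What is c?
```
Trace:
  m=19, c=11, x=24
  m=11, c=24, x=19
  m=30, c=13, x=19

Final answer: 13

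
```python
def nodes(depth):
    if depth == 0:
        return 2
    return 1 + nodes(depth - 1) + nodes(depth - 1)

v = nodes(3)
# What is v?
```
Call trace (a repeated sub-call is expanded the first time; later identical calls just restate its return value):
nodes(depth=3)
  nodes(depth=2)
    nodes(depth=1)
      nodes(depth=0)
      -> return 2
      nodes(depth=0)
      -> return 2
    -> return 5
    nodes(depth=1) -> return 5  (same call as traced above)
  -> return 11
  nodes(depth=2) -> return 11  (same call as traced above)
-> return 23

Final answer: 23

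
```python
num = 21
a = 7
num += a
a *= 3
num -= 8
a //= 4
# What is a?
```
Trace:
  num=21
  num=21, a=7
  num=28, a=7
  num=28, a=21
  num=20, a=21
  num=20, a=5

Final answer: 5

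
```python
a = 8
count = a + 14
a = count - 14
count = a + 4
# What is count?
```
Trace:
  a=8
  a=8, count=22
  a=8, count=22
  a=8, count=12

Final answer: 12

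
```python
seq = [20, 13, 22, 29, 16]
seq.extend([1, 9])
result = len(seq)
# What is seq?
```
Trace:
  seq=[20, 13, 22, 29, 16]
  seq=[20, 13, 22, 29, 16, 1, 9]
  seq=[20, 13, 22, 29, 16, 1, 9], result=7

Final answer: [20, 13, 22, 29, 16, 1, 9]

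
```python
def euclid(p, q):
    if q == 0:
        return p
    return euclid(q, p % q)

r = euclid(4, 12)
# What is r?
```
Call trace:
euclid(p=4, q=12)
  euclid(p=12, q=4)
    euclid(p=4, q=0)
    -> return 4
  -> return 4
-> return 4

Final answer: 4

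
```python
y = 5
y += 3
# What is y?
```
Trace:
  y=5
  y=8

Final answer: 8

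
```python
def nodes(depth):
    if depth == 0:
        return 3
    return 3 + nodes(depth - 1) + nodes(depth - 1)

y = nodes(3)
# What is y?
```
Call trace (a repeated sub-call is expanded the first time; later identical calls just restate its return value):
nodes(depth=3)
  nodes(depth=2)
    nodes(depth=1)
      nodes(depth=0)
      -> return 3
      nodes(depth=0)
      -> return 3
    -> return 9
    nodes(depth=1) -> return 9  (same call as traced above)
  -> return 21
  nodes(depth=2) -> return 21  (same call as traced above)
-> return 45

Final answer: 45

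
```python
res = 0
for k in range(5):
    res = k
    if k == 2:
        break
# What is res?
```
Trace:
  res=0
  res=0, k=0
  res=1, k=1
  res=2, k=2

Final answer: 2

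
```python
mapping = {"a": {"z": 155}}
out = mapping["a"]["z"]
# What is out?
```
Trace:
  mapping={'a': {'z': 155}}
  mapping={'a': {'z': 155}}, out=155

Final answer: 155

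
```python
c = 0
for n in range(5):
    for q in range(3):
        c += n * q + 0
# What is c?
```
Trace:
  c=0
  c=0, n=0, q=0
  c=0, n=0, q=1
  c=0, n=0, q=2
  c=0, n=1, q=0
  c=1, n=1, q=1
  c=3, n=1, q=2
  c=3, n=2, q=0
  c=5, n=2, q=1
  c=9, n=2, q=2
  c=9, n=3, q=0
  c=12, n=3, q=1
  c=18, n=3, q=2
  c=18, n=4, q=0
  c=22, n=4, q=1
  c=30, n=4, q=2

Final answer: 30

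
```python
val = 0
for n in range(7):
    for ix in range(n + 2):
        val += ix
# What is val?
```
Trace:
  val=0
  val=0, n=0, ix=0
  val=1, n=0, ix=1
  val=1, n=1, ix=0
  val=2, n=1, ix=1
  val=4, n=1, ix=2
  val=4, n=2, ix=0
  val=5, n=2, ix=1
  val=7, n=2, ix=2
  val=10, n=2, ix=3
  val=10, n=3, ix=0
  val=11, n=3, ix=1
  val=13, n=3, ix=2
  val=16, n=3, ix=3
  val=20, n=3, ix=4
  val=20, n=4, ix=0
  val=21, n=4, ix=1
  val=23, n=4, ix=2
  val=26, n=4, ix=3
  val=30, n=4, ix=4
  val=35, n=4, ix=5
  val=35, n=5, ix=0
  val=36, n=5, ix=1
  val=38, n=5, ix=2
  val=41, n=5, ix=3
  val=45, n=5, ix=4
  val=50, n=5, ix=5
  val=56, n=5, ix=6
  val=56, n=6, ix=0
  val=57, n=6, ix=1
  val=59, n=6, ix=2
  val=62, n=6, ix=3
  val=66, n=6, ix=4
  val=71, n=6, ix=5
  val=77, n=6, ix=6
  val=84, n=6, ix=7

Final answer: 84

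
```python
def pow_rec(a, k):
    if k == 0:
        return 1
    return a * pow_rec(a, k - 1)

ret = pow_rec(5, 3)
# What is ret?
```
Call trace:
pow_rec(a=5, k=3)
  pow_rec(a=5, k=2)
    pow_rec(a=5, k=1)
      pow_rec(a=5, k=0)
      -> return 1
    -> return 5
  -> return 25
-> return 125

Final answer: 125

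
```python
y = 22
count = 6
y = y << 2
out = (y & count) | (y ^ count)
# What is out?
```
Trace:
  y=22
  y=22, count=6
  y=88, count=6
  y=88, count=6, out=94

Final answer: 94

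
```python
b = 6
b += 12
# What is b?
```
Trace:
  b=6
  b=18

Final answer: 18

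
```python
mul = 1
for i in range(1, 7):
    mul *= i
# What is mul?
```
Trace:
  mul=1
  mul=1, i=1
  mul=2, i=2
  mul=6, i=3
  mul=24, i=4
  mul=120, i=5
  mul=720, i=6

Final answer: 720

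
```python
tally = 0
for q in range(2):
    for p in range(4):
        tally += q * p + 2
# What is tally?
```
Trace:
  tally=0
  tally=2, q=0, p=0
  tally=4, q=0, p=1
  tally=6, q=0, p=2
  tally=8, q=0, p=3
  tally=10, q=1, p=0
  tally=13, q=1, p=1
  tally=17, q=1, p=2
  tally=22, q=1, p=3

Final answer: 22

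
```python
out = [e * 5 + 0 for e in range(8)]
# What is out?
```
Trace:
  e=0
  e=1
  e=2
  e=3
  e=4
  e=5
  e=6
  e=7
  out=[0, 5, 10, 15, 20, 25, 30, 35]

Final answer: [0, 5, 10, 15, 20, 25, 30, 35]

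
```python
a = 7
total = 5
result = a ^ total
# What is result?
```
Trace:
  a=7
  a=7, total=5
  a=7, total=5, result=2

Final answer: 2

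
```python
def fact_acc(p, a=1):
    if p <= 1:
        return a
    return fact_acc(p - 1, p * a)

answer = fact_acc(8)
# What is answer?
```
Call trace:
fact_acc(p=8, a=1)
  fact_acc(p=7, a=8)
    fact_acc(p=6, a=56)
      fact_acc(p=5, a=336)
        fact_acc(p=4, a=1680)
          fact_acc(p=3, a=6720)
            fact_acc(p=2, a=20160)
              fact_acc(p=1, a=40320)
              -> return 40320
            -> return 40320
          -> return 40320
        -> return 40320
      -> return 40320
    -> return 40320
  -> return 40320
-> return 40320

Final answer: 40320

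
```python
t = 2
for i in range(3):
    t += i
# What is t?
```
Trace:
  t=2
  t=2, i=0
  t=3, i=1
  t=5, i=2

Final answer: 5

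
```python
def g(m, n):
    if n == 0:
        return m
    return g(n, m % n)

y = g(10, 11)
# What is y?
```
Call trace:
g(m=10, n=11)
  g(m=11, n=10)
    g(m=10, n=1)
      g(m=1, n=0)
      -> return 1
    -> return 1
  -> return 1
-> return 1

Final answer: 1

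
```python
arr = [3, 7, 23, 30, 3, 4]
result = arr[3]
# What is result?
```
Trace:
  arr=[3, 7, 23, 30, 3, 4]
  arr=[3, 7, 23, 30, 3, 4], result=30

Final answer: 30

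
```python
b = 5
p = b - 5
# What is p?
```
Trace:
  b=5
  b=5, p=0

Final answer: 0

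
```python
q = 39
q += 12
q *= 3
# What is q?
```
Trace:
  q=39
  q=51
  q=153

Final answer: 153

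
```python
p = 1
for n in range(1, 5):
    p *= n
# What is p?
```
Trace:
  p=1
  p=1, n=1
  p=2, n=2
  p=6, n=3
  p=24, n=4

Final answer: 24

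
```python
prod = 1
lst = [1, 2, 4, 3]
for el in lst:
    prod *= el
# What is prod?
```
Trace:
  prod=1
  prod=1, el=1
  prod=2, el=2
  prod=8, el=4
  prod=24, el=3

Final answer: 24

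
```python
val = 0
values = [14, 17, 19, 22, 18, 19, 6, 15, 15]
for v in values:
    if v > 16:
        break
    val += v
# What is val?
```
Trace:
  val=0
  val=14, v=14
  val=14, v=17

Final answer: 14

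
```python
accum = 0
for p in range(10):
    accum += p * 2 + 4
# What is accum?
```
Trace:
  accum=0
  accum=4, p=0
  accum=10, p=1
  accum=18, p=2
  accum=28, p=3
  accum=40, p=4
  accum=54, p=5
  accum=70, p=6
  accum=88, p=7
  accum=108, p=8
  accum=130, p=9

Final answer: 130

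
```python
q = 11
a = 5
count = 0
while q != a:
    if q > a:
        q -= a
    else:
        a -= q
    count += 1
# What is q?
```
Trace:
  q=11
  q=11, a=5
  q=11, a=5, count=0
  q=6, a=5, count=1
  q=1, a=5, count=2
  q=1, a=4, count=3
  q=1, a=3, count=4
  q=1, a=2, count=5
  q=1, a=1, count=6

Final answer: 1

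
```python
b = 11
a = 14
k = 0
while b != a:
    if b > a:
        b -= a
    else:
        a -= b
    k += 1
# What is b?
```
Trace:
  b=11
  b=11, a=14
  b=11, a=14, k=0
  b=11, a=3, k=1
  b=8, a=3, k=2
  b=5, a=3, k=3
  b=2, a=3, k=4
  b=2, a=1, k=5
  b=1, a=1, k=6

Final answer: 1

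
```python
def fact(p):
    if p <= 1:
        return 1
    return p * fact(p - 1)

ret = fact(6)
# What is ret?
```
Call trace:
fact(p=6)
  fact(p=5)
    fact(p=4)
      fact(p=3)
        fact(p=2)
          fact(p=1)
          -> return 1
        -> return 2
      -> return 6
    -> return 24
  -> return 120
-> return 720

Final answer: 720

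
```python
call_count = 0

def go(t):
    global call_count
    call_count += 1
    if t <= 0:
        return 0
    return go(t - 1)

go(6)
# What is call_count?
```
Call trace:
go(t=6)
  go(t=5)
    go(t=4)
      go(t=3)
        go(t=2)
          go(t=1)
            go(t=0)
            -> return 0
          -> return 0
        -> return 0
      -> return 0
    -> return 0
  -> return 0
-> return 0

call_count is incremented once per call. go is entered once for each t = 6, 5, 4, 3, 2, 1, 0 (the t <= 0 call returns without recursing), i.e. 6 + 1 calls.
call_count = 7

Final answer: 7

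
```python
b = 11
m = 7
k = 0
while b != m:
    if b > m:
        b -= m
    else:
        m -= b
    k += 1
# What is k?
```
Trace:
  b=11
  b=11, m=7
  b=11, m=7, k=0
  b=4, m=7, k=1
  b=4, m=3, k=2
  b=1, m=3, k=3
  b=1, m=2, k=4
  b=1, m=1, k=5

Final answer: 5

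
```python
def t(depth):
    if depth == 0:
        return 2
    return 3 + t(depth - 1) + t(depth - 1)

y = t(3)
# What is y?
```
Call trace (a repeated sub-call is expanded the first time; later identical calls just restate its return value):
t(depth=3)
  t(depth=2)
    t(depth=1)
      t(depth=0)
      -> return 2
      t(depth=0)
      -> return 2
    -> return 7
    t(depth=1) -> return 7  (same call as traced above)
  -> return 17
  t(depth=2) -> return 17  (same call as traced above)
-> return 37

Final answer: 37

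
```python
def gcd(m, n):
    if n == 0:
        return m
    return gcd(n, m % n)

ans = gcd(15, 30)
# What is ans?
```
Call trace:
gcd(m=15, n=30)
  gcd(m=30, n=15)
    gcd(m=15, n=0)
    -> return 15
  -> return 15
-> return 15

Final answer: 15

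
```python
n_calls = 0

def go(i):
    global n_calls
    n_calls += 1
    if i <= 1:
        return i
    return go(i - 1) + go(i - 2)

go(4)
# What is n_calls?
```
Call trace (a repeated sub-call is expanded the first time; later identical calls just restate its return value):
go(i=4)
  go(i=3)
    go(i=2)
      go(i=1)
      -> return 1
      go(i=0)
      -> return 0
    -> return 1
    go(i=1)
    -> return 1
  -> return 2
  go(i=2) -> return 1  (same call as traced above)
-> return 3

n_calls is incremented once per call, so count the calls in each subtree. Let C(i) = number of calls made by go(i).
C(0) = C(1) = 1 (base case, no recursion); C(i) = 1 + C(i - 1) + C(i - 2) otherwise.
C(2) = 1 + C(1) + C(0) = 1 + 1 + 1 = 3
C(3) = 1 + C(2) + C(1) = 1 + 3 + 1 = 5
C(4) = 1 + C(3) + C(2) = 1 + 5 + 3 = 9
n_calls = C(4) = 9

Final answer: 9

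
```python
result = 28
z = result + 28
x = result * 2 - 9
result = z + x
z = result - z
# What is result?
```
Trace:
  result=28
  result=28, z=56
  result=28, z=56, x=47
  result=103, z=56, x=47
  result=103, z=47, x=47

Final answer: 103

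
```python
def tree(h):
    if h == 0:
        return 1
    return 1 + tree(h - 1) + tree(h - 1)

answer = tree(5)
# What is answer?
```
Call trace (a repeated sub-call is expanded the first time; later identical calls just restate its return value):
tree(h=5)
  tree(h=4)
    tree(h=3)
      tree(h=2)
        tree(h=1)
          tree(h=0)
          -> return 1
          tree(h=0)
          -> return 1
        -> return 3
        tree(h=1) -> return 3  (same call as traced above)
      -> return 7
      tree(h=2) -> return 7  (same call as traced above)
    -> return 15
    tree(h=3) -> return 15  (same call as traced above)
  -> return 31
  tree(h=4) -> return 31  (same call as traced above)
-> return 63

Final answer: 63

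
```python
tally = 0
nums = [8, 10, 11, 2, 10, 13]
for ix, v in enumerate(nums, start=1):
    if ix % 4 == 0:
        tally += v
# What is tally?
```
Trace:
  tally=0
  tally=0, ix=1, v=8
  tally=0, ix=2, v=10
  tally=0, ix=3, v=11
  tally=2, ix=4, v=2
  tally=2, ix=5, v=10
  tally=2, ix=6, v=13

Final answer: 2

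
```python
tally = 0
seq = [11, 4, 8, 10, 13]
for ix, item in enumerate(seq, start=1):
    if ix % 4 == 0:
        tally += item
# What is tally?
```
Trace:
  tally=0
  tally=0, ix=1, item=11
  tally=0, ix=2, item=4
  tally=0, ix=3, item=8
  tally=10, ix=4, item=10
  tally=10, ix=5, item=13

Final answer: 10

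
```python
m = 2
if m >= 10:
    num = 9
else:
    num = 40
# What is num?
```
Trace:
  m=2
  m=2, num=40

Final answer: 40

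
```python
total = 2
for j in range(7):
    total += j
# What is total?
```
Trace:
  total=2
  total=2, j=0
  total=3, j=1
  total=5, j=2
  total=8, j=3
  total=12, j=4
  total=17, j=5
  total=23, j=6

Final answer: 23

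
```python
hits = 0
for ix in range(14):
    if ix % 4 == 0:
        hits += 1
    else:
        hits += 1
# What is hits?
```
Trace:
  hits=0
  hits=1, ix=0
  hits=2, ix=1
  hits=3, ix=2
  hits=4, ix=3
  hits=5, ix=4
  hits=6, ix=5
  hits=7, ix=6
  hits=8, ix=7
  hits=9, ix=8
  hits=10, ix=9
  hits=11, ix=10
  hits=12, ix=11
  hits=13, ix=12
  hits=14, ix=13

Final answer: 14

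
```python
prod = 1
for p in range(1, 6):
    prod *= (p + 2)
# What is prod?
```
Trace:
  prod=1
  prod=3, p=1
  prod=12, p=2
  prod=60, p=3
  prod=360, p=4
  prod=2520, p=5

Final answer: 2520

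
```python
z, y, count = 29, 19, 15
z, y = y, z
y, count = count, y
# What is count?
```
Trace:
  z=29, y=19, count=15
  z=19, y=29, count=15
  z=19, y=15, count=29

Final answer: 29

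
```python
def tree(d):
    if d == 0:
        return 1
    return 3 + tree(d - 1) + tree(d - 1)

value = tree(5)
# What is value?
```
Call trace (a repeated sub-call is expanded the first time; later identical calls just restate its return value):
tree(d=5)
  tree(d=4)
    tree(d=3)
      tree(d=2)
        tree(d=1)
          tree(d=0)
          -> return 1
          tree(d=0)
          -> return 1
        -> return 5
        tree(d=1) -> return 5  (same call as traced above)
      -> return 13
      tree(d=2) -> return 13  (same call as traced above)
    -> return 29
    tree(d=3) -> return 29  (same call as traced above)
  -> return 61
  tree(d=4) -> return 61  (same call as traced above)
-> return 125

Final answer: 125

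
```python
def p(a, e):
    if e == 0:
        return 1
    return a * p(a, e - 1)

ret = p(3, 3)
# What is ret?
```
Call trace:
p(a=3, e=3)
  p(a=3, e=2)
    p(a=3, e=1)
      p(a=3, e=0)
      -> return 1
    -> return 3
  -> return 9
-> return 27

Final answer: 27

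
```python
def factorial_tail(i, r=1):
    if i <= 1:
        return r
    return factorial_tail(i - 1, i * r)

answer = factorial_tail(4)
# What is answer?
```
Call trace:
factorial_tail(i=4, r=1)
  factorial_tail(i=3, r=4)
    factorial_tail(i=2, r=12)
      factorial_tail(i=1, r=24)
      -> return 24
    -> return 24
  -> return 24
-> return 24

Final answer: 24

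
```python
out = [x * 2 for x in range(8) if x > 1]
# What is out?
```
Trace:
  x=0
  x=1
  x=2
  x=3
  x=4
  x=5
  x=6
  x=7
  out=[4, 6, 8, 10, 12, 14]

Final answer: [4, 6, 8, 10, 12, 14]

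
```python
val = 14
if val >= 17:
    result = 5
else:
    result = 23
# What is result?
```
Trace:
  val=14
  val=14, result=23

Final answer: 23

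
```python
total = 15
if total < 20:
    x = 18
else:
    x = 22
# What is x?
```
Trace:
  total=15
  total=15, x=18

Final answer: 18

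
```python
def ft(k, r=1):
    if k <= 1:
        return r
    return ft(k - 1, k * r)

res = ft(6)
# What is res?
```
Call trace:
ft(k=6, r=1)
  ft(k=5, r=6)
    ft(k=4, r=30)
      ft(k=3, r=120)
        ft(k=2, r=360)
          ft(k=1, r=720)
          -> return 720
        -> return 720
      -> return 720
    -> return 720
  -> return 720
-> return 720

Final answer: 720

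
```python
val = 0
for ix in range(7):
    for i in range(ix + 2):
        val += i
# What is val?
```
Trace:
  val=0
  val=0, ix=0, i=0
  val=1, ix=0, i=1
  val=1, ix=1, i=0
  val=2, ix=1, i=1
  val=4, ix=1, i=2
  val=4, ix=2, i=0
  val=5, ix=2, i=1
  val=7, ix=2, i=2
  val=10, ix=2, i=3
  val=10, ix=3, i=0
  val=11, ix=3, i=1
  val=13, ix=3, i=2
  val=16, ix=3, i=3
  val=20, ix=3, i=4
  val=20, ix=4, i=0
  val=21, ix=4, i=1
  val=23, ix=4, i=2
  val=26, ix=4, i=3
  val=30, ix=4, i=4
  val=35, ix=4, i=5
  val=35, ix=5, i=0
  val=36, ix=5, i=1
  val=38, ix=5, i=2
  val=41, ix=5, i=3
  val=45, ix=5, i=4
  val=50, ix=5, i=5
  val=56, ix=5, i=6
  val=56, ix=6, i=0
  val=57, ix=6, i=1
  val=59, ix=6, i=2
  val=62, ix=6, i=3
  val=66, ix=6, i=4
  val=71, ix=6, i=5
  val=77, ix=6, i=6
  val=84, ix=6, i=7

Final answer: 84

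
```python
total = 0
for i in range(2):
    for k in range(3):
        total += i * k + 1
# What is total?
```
Trace:
  total=0
  total=1, i=0, k=0
  total=2, i=0, k=1
  total=3, i=0, k=2
  total=4, i=1, k=0
  total=6, i=1, k=1
  total=9, i=1, k=2

Final answer: 9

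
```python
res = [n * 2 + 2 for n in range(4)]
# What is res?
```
Trace:
  n=0
  n=1
  n=2
  n=3
  res=[2, 4, 6, 8]

Final answer: [2, 4, 6, 8]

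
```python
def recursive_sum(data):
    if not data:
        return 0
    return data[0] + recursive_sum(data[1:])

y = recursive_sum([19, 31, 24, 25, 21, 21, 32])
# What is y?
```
Call trace:
recursive_sum(data=[19, 31, 24, 25, 21, 21, 32])
  recursive_sum(data=[31, 24, 25, 21, 21, 32])
    recursive_sum(data=[24, 25, 21, 21, 32])
      recursive_sum(data=[25, 21, 21, 32])
        recursive_sum(data=[21, 21, 32])
          recursive_sum(data=[21, 32])
            recursive_sum(data=[32])
              recursive_sum(data=[])
              -> return 0
            -> return 32
          -> return 53
        -> return 74
      -> return 99
    -> return 123
  -> return 154
-> return 173

Final answer: 173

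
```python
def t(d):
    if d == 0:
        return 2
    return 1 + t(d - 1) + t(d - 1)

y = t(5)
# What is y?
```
Call trace (a repeated sub-call is expanded the first time; later identical calls just restate its return value):
t(d=5)
  t(d=4)
    t(d=3)
      t(d=2)
        t(d=1)
          t(d=0)
          -> return 2
          t(d=0)
          -> return 2
        -> return 5
        t(d=1) -> return 5  (same call as traced above)
      -> return 11
      t(d=2) -> return 11  (same call as traced above)
    -> return 23
    t(d=3) -> return 23  (same call as traced above)
  -> return 47
  t(d=4) -> return 47  (same call as traced above)
-> return 95

Final answer: 95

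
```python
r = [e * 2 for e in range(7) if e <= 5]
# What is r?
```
Trace:
  e=0
  e=1
  e=2
  e=3
  e=4
  e=5
  e=6
  r=[0, 2, 4, 6, 8, 10]

Final answer: [0, 2, 4, 6, 8, 10]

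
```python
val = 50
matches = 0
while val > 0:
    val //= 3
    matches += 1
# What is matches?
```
Trace:
  val=50
  val=50, matches=0
  val=16, matches=1
  val=5, matches=2
  val=1, matches=3
  val=0, matches=4

Final answer: 4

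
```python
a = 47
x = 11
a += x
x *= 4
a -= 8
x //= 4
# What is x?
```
Trace:
  a=47
  a=47, x=11
  a=58, x=11
  a=58, x=44
  a=50, x=44
  a=50, x=11

Final answer: 11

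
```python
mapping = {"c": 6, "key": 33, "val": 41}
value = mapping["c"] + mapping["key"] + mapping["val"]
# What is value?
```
Trace:
  mapping={'c': 6, 'key': 33, 'val': 41}
  mapping={'c': 6, 'key': 33, 'val': 41}, value=80

Final answer: 80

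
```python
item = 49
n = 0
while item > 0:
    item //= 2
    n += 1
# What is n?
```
Trace:
  item=49
  item=49, n=0
  item=24, n=1
  item=12, n=2
  item=6, n=3
  item=3, n=4
  item=1, n=5
  item=0, n=6

Final answer: 6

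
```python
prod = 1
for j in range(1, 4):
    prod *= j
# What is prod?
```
Trace:
  prod=1
  prod=1, j=1
  prod=2, j=2
  prod=6, j=3

Final answer: 6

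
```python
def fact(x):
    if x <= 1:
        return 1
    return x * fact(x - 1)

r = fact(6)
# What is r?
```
Call trace:
fact(x=6)
  fact(x=5)
    fact(x=4)
      fact(x=3)
        fact(x=2)
          fact(x=1)
          -> return 1
        -> return 2
      -> return 6
    -> return 24
  -> return 120
-> return 720

Final answer: 720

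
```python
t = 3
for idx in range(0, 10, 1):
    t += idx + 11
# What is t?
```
Trace:
  t=3
  t=14, idx=0
  t=26, idx=1
  t=39, idx=2
  t=53, idx=3
  t=68, idx=4
  t=84, idx=5
  t=101, idx=6
  t=119, idx=7
  t=138, idx=8
  t=158, idx=9

Final answer: 158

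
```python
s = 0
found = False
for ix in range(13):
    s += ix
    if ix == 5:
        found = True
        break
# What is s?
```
Trace:
  s=0
  s=0, found=False
  s=0, found=False, ix=0
  s=1, found=False, ix=1
  s=3, found=False, ix=2
  s=6, found=False, ix=3
  s=10, found=False, ix=4
  s=15, found=True, ix=5

Final answer: 15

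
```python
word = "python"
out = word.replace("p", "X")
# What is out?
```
Trace:
  word='python'
  word='python', out='Xython'

Final answer: 'Xython'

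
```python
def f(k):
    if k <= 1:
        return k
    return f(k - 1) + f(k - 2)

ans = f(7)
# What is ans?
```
Call trace (a repeated sub-call is expanded the first time; later identical calls just restate its return value):
f(k=7)
  f(k=6)
    f(k=5)
      f(k=4)
        f(k=3)
          f(k=2)
            f(k=1)
            -> return 1
            f(k=0)
            -> return 0
          -> return 1
          f(k=1)
          -> return 1
        -> return 2
        f(k=2) -> return 1  (same call as traced above)
      -> return 3
      f(k=3) -> return 2  (same call as traced above)
    -> return 5
    f(k=4) -> return 3  (same call as traced above)
  -> return 8
  f(k=5) -> return 5  (same call as traced above)
-> return 13

Final answer: 13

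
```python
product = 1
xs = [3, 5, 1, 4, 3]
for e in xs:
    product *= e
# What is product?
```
Trace:
  product=1
  product=3, e=3
  product=15, e=5
  product=15, e=1
  product=60, e=4
  product=180, e=3

Final answer: 180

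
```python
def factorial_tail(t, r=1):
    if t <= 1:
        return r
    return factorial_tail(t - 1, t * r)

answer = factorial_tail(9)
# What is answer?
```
Call trace:
factorial_tail(t=9, r=1)
  factorial_tail(t=8, r=9)
    factorial_tail(t=7, r=72)
      factorial_tail(t=6, r=504)
        factorial_tail(t=5, r=3024)
          factorial_tail(t=4, r=15120)
            factorial_tail(t=3, r=60480)
              factorial_tail(t=2, r=181440)
                factorial_tail(t=1, r=362880)
                -> return 362880
              -> return 362880
            -> return 362880
          -> return 362880
        -> return 362880
      -> return 362880
    -> return 362880
  -> return 362880
-> return 362880

Final answer: 362880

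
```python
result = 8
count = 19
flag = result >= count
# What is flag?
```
Trace:
  result=8
  result=8, count=19
  result=8, count=19, flag=False

Final answer: False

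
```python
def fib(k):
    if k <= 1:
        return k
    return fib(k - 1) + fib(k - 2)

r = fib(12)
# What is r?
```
Call trace (a repeated sub-call is expanded the first time; later identical calls just restate its return value):
fib(k=12)
  fib(k=11)
    fib(k=10)
      fib(k=9)
        fib(k=8)
          fib(k=7)
            fib(k=6)
              fib(k=5)
                fib(k=4)
                  fib(k=3)
                    fib(k=2)
                      fib(k=1)
                      -> return 1
                      fib(k=0)
                      -> return 0
                    -> return 1
                    fib(k=1)
                    -> return 1
                  -> return 2
                  fib(k=2) -> return 1  (same call as traced above)
                -> return 3
                fib(k=3) -> return 2  (same call as traced above)
              -> return 5
              fib(k=4) -> return 3  (same call as traced above)
            -> return 8
            fib(k=5) -> return 5  (same call as traced above)
          -> return 13
          fib(k=6) -> return 8  (same call as traced above)
        -> return 21
        fib(k=7) -> return 13  (same call as traced above)
      -> return 34
      fib(k=8) -> return 21  (same call as traced above)
    -> return 55
    fib(k=9) -> return 34  (same call as traced above)
  -> return 89
  fib(k=10) -> return 55  (same call as traced above)
-> return 144

Final answer: 144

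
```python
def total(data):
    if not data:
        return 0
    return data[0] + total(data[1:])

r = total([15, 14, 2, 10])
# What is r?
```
Call trace:
total(data=[15, 14, 2, 10])
  total(data=[14, 2, 10])
    total(data=[2, 10])
      total(data=[10])
        total(data=[])
        -> return 0
      -> return 10
    -> return 12
  -> return 26
-> return 41

Final answer: 41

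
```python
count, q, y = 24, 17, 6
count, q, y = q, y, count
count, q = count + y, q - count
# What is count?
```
Trace:
  count=24, q=17, y=6
  count=17, q=6, y=24
  count=41, q=-11, y=24

Final answer: 41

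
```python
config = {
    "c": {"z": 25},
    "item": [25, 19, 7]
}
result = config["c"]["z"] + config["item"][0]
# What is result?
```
Trace:
  config={'c': {'z': 25}, 'item': [25, 19, 7]}
  config={'c': {'z': 25}, 'item': [25, 19, 7]}, result=50

Final answer: 50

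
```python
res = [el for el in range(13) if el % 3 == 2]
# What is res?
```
Trace:
  el=0
  el=1
  el=2
  el=3
  el=4
  el=5
  el=6
  el=7
  el=8
  el=9
  el=10
  el=11
  el=12
  res=[2, 5, 8, 11]

Final answer: [2, 5, 8, 11]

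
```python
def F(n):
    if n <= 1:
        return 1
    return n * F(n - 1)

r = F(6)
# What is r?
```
Call trace:
F(n=6)
  F(n=5)
    F(n=4)
      F(n=3)
        F(n=2)
          F(n=1)
          -> return 1
        -> return 2
      -> return 6
    -> return 24
  -> return 120
-> return 720

Final answer: 720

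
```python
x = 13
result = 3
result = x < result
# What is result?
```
Trace:
  x=13
  x=13, result=3
  x=13, result=False

Final answer: False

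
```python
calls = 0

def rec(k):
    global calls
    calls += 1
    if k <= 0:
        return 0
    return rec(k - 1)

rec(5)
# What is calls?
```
Call trace:
rec(k=5)
  rec(k=4)
    rec(k=3)
      rec(k=2)
        rec(k=1)
          rec(k=0)
          -> return 0
        -> return 0
      -> return 0
    -> return 0
  -> return 0
-> return 0

calls is incremented once per call. rec is entered once for each k = 5, 4, 3, 2, 1, 0 (the k <= 0 call returns without recursing), i.e. 5 + 1 calls.
calls = 6

Final answer: 6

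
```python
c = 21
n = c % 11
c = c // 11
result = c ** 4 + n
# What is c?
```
Trace:
  c=21
  c=21, n=10
  c=1, n=10
  c=1, n=10, result=11

Final answer: 1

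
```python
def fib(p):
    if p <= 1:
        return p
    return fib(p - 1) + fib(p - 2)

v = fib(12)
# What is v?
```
Call trace (a repeated sub-call is expanded the first time; later identical calls just restate its return value):
fib(p=12)
  fib(p=11)
    fib(p=10)
      fib(p=9)
        fib(p=8)
          fib(p=7)
            fib(p=6)
              fib(p=5)
                fib(p=4)
                  fib(p=3)
                    fib(p=2)
                      fib(p=1)
                      -> return 1
                      fib(p=0)
                      -> return 0
                    -> return 1
                    fib(p=1)
                    -> return 1
                  -> return 2
                  fib(p=2) -> return 1  (same call as traced above)
                -> return 3
                fib(p=3) -> return 2  (same call as traced above)
              -> return 5
              fib(p=4) -> return 3  (same call as traced above)
            -> return 8
            fib(p=5) -> return 5  (same call as traced above)
          -> return 13
          fib(p=6) -> return 8  (same call as traced above)
        -> return 21
        fib(p=7) -> return 13  (same call as traced above)
      -> return 34
      fib(p=8) -> return 21  (same call as traced above)
    -> return 55
    fib(p=9) -> return 34  (same call as traced above)
  -> return 89
  fib(p=10) -> return 55  (same call as traced above)
-> return 144

Final answer: 144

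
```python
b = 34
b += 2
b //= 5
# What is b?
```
Trace:
  b=34
  b=36
  b=7

Final answer: 7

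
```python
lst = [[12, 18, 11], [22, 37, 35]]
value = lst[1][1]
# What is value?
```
Trace:
  lst=[[12, 18, 11], [22, 37, 35]]
  lst=[[12, 18, 11], [22, 37, 35]], value=37

Final answer: 37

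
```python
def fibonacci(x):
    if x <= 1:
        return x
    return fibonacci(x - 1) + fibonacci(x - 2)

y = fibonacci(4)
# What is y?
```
Call trace (a repeated sub-call is expanded the first time; later identical calls just restate its return value):
fibonacci(x=4)
  fibonacci(x=3)
    fibonacci(x=2)
      fibonacci(x=1)
      -> return 1
      fibonacci(x=0)
      -> return 0
    -> return 1
    fibonacci(x=1)
    -> return 1
  -> return 2
  fibonacci(x=2) -> return 1  (same call as traced above)
-> return 3

Final answer: 3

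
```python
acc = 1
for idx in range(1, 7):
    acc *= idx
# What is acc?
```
Trace:
  acc=1
  acc=1, idx=1
  acc=2, idx=2
  acc=6, idx=3
  acc=24, idx=4
  acc=120, idx=5
  acc=720, idx=6

Final answer: 720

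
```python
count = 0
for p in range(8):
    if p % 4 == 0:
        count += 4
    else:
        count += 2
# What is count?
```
Trace:
  count=0
  count=4, p=0
  count=6, p=1
  count=8, p=2
  count=10, p=3
  count=14, p=4
  count=16, p=5
  count=18, p=6
  count=20, p=7

Final answer: 20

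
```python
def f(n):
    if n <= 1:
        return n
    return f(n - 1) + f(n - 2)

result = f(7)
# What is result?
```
Call trace (a repeated sub-call is expanded the first time; later identical calls just restate its return value):
f(n=7)
  f(n=6)
    f(n=5)
      f(n=4)
        f(n=3)
          f(n=2)
            f(n=1)
            -> return 1
            f(n=0)
            -> return 0
          -> return 1
          f(n=1)
          -> return 1
        -> return 2
        f(n=2) -> return 1  (same call as traced above)
      -> return 3
      f(n=3) -> return 2  (same call as traced above)
    -> return 5
    f(n=4) -> return 3  (same call as traced above)
  -> return 8
  f(n=5) -> return 5  (same call as traced above)
-> return 13

Final answer: 13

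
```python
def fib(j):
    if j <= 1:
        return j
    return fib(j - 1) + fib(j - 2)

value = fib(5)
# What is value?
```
Call trace (a repeated sub-call is expanded the first time; later identical calls just restate its return value):
fib(j=5)
  fib(j=4)
    fib(j=3)
      fib(j=2)
        fib(j=1)
        -> return 1
        fib(j=0)
        -> return 0
      -> return 1
      fib(j=1)
      -> return 1
    -> return 2
    fib(j=2) -> return 1  (same call as traced above)
  -> return 3
  fib(j=3) -> return 2  (same call as traced above)
-> return 5

Final answer: 5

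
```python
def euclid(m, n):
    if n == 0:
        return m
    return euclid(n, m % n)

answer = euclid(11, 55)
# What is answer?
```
Call trace:
euclid(m=11, n=55)
  euclid(m=55, n=11)
    euclid(m=11, n=0)
    -> return 11
  -> return 11
-> return 11

Final answer: 11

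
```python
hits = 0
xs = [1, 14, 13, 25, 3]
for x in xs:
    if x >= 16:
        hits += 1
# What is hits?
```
Trace:
  hits=0
  hits=0, x=1
  hits=0, x=14
  hits=0, x=13
  hits=1, x=25
  hits=1, x=3

Final answer: 1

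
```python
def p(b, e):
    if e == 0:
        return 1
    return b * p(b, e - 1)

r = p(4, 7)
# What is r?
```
Call trace:
p(b=4, e=7)
  p(b=4, e=6)
    p(b=4, e=5)
      p(b=4, e=4)
        p(b=4, e=3)
          p(b=4, e=2)
            p(b=4, e=1)
              p(b=4, e=0)
              -> return 1
            -> return 4
          -> return 16
        -> return 64
      -> return 256
    -> return 1024
  -> return 4096
-> return 16384

Final answer: 16384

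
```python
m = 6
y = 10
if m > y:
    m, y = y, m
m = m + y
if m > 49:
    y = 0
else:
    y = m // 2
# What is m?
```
Trace:
  m=6
  m=6, y=10
  m=6, y=10
  m=16, y=10
  m=16, y=8

Final answer: 16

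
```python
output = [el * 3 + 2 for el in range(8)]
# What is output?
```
Trace:
  el=0
  el=1
  el=2
  el=3
  el=4
  el=5
  el=6
  el=7
  output=[2, 5, 8, 11, 14, 17, 20, 23]

Final answer: [2, 5, 8, 11, 14, 17, 20, 23]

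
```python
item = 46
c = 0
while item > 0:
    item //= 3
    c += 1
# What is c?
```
Trace:
  item=46
  item=46, c=0
  item=15, c=1
  item=5, c=2
  item=1, c=3
  item=0, c=4

Final answer: 4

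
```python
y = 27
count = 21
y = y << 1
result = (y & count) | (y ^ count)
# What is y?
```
Trace:
  y=27
  y=27, count=21
  y=54, count=21
  y=54, count=21, result=55

Final answer: 54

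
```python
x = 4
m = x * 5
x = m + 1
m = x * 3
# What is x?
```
Trace:
  x=4
  x=4, m=20
  x=21, m=20
  x=21, m=63

Final answer: 21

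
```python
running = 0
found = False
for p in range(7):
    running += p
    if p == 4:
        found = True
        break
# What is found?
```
Trace:
  running=0
  running=0, found=False
  running=0, found=False, p=0
  running=1, found=False, p=1
  running=3, found=False, p=2
  running=6, found=False, p=3
  running=10, found=True, p=4

Final answer: True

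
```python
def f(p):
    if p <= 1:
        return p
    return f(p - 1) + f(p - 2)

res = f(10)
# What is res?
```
Call trace (a repeated sub-call is expanded the first time; later identical calls just restate its return value):
f(p=10)
  f(p=9)
    f(p=8)
      f(p=7)
        f(p=6)
          f(p=5)
            f(p=4)
              f(p=3)
                f(p=2)
                  f(p=1)
                  -> return 1
                  f(p=0)
                  -> return 0
                -> return 1
                f(p=1)
                -> return 1
              -> return 2
              f(p=2) -> return 1  (same call as traced above)
            -> return 3
            f(p=3) -> return 2  (same call as traced above)
          -> return 5
          f(p=4) -> return 3  (same call as traced above)
        -> return 8
        f(p=5) -> return 5  (same call as traced above)
      -> return 13
      f(p=6) -> return 8  (same call as traced above)
    -> return 21
    f(p=7) -> return 13  (same call as traced above)
  -> return 34
  f(p=8) -> return 21  (same call as traced above)
-> return 55

Final answer: 55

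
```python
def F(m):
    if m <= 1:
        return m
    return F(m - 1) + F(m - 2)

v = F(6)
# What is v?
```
Call trace (a repeated sub-call is expanded the first time; later identical calls just restate its return value):
F(m=6)
  F(m=5)
    F(m=4)
      F(m=3)
        F(m=2)
          F(m=1)
          -> return 1
          F(m=0)
          -> return 0
        -> return 1
        F(m=1)
        -> return 1
      -> return 2
      F(m=2) -> return 1  (same call as traced above)
    -> return 3
    F(m=3) -> return 2  (same call as traced above)
  -> return 5
  F(m=4) -> return 3  (same call as traced above)
-> return 8

Final answer: 8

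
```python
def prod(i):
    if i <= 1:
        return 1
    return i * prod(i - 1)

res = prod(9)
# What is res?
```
Call trace:
prod(i=9)
  prod(i=8)
    prod(i=7)
      prod(i=6)
        prod(i=5)
          prod(i=4)
            prod(i=3)
              prod(i=2)
                prod(i=1)
                -> return 1
              -> return 2
            -> return 6
          -> return 24
        -> return 120
      -> return 720
    -> return 5040
  -> return 40320
-> return 362880

Final answer: 362880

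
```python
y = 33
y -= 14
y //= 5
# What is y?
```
Trace:
  y=33
  y=19
  y=3

Final answer: 3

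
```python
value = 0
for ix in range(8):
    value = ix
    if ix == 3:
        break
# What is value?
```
Trace:
  value=0
  value=0, ix=0
  value=1, ix=1
  value=2, ix=2
  value=3, ix=3

Final answer: 3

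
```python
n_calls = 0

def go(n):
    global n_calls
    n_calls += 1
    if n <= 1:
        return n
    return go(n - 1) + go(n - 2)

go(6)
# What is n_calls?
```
Call trace (a repeated sub-call is expanded the first time; later identical calls just restate its return value):
go(n=6)
  go(n=5)
    go(n=4)
      go(n=3)
        go(n=2)
          go(n=1)
          -> return 1
          go(n=0)
          -> return 0
        -> return 1
        go(n=1)
        -> return 1
      -> return 2
      go(n=2) -> return 1  (same call as traced above)
    -> return 3
    go(n=3) -> return 2  (same call as traced above)
  -> return 5
  go(n=4) -> return 3  (same call as traced above)
-> return 8

n_calls is incremented once per call, so count the calls in each subtree. Let C(n) = number of calls made by go(n).
C(0) = C(1) = 1 (base case, no recursion); C(n) = 1 + C(n - 1) + C(n - 2) otherwise.
C(2) = 1 + C(1) + C(0) = 1 + 1 + 1 = 3
C(3) = 1 + C(2) + C(1) = 1 + 3 + 1 = 5
C(4) = 1 + C(3) + C(2) = 1 + 5 + 3 = 9
C(5) = 1 + C(4) + C(3) = 1 + 9 + 5 = 15
C(6) = 1 + C(5) + C(4) = 1 + 15 + 9 = 25
n_calls = C(6) = 25

Final answer: 25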